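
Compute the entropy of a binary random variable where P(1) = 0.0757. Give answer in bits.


H = -p*log2(p) - (1-p)*log2(1-p). -0.0757*log2(0.0757) = 0.281874; -0.9243*log2(0.9243) = 0.104970. H = 0.281874 + 0.104970 = 0.3868

0.3868 bits


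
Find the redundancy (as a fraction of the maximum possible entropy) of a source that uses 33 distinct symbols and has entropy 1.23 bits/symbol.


H_max = log2(K) = log2(33) = 5.0444 bits/symbol. Redundancy = 1 - H/H_max = 1 - 1.23/5.0444 = 1 - 0.2438 = 0.7562

0.7562


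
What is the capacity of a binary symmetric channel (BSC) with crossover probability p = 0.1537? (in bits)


H(p) = -p*log2(p) - (1-p)*log2(1-p) = -0.1537*log2(0.1537) - 0.8463*log2(0.8463) = 0.415268 + 0.203754 = 0.619. C = 1 - H(p) = 1 - 0.619 = 0.381

0.381 bits


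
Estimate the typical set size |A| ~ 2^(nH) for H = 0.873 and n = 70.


log2|A_typical| = nH = 70 * 0.873 = 61.11, so |A_typical| ~ 2^61.11 = 2.489e+18

2.489e+18


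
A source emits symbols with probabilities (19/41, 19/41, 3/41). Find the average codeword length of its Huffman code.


Huffman construction (repeatedly merge the two least-probable nodes; each merge adds 1 bit to every symbol beneath it): 3/41 + 19/41 = 22/41; 19/41 + 22/41 = 1. Resulting codeword lengths (in the order the probabilities were given): (2, 1, 2). L_avg = sum(p_i * l_i) = 19/41*2 + 19/41*1 + 3/41*2 = 63/41 = 1.5366

1.5366 bits


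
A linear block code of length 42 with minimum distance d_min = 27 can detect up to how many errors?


Detection capability = d_min - 1 = 27 - 1 = 26

26 errors


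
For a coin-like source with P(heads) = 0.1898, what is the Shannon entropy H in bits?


H = -p*log2(p) - (1-p)*log2(1-p). -0.1898*log2(0.1898) = 0.455036; -0.8102*log2(0.8102) = 0.246017. H = 0.455036 + 0.246017 = 0.7011

0.7011 bits


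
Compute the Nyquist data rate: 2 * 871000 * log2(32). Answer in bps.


Rate = 2 * B * log2(M) = 2 * 871000 * 5.0 = 8710000.0

8710000.0 bps


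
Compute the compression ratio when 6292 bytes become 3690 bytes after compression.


Ratio = original / compressed = 6292 / 3690 = 1.7051

1.7051


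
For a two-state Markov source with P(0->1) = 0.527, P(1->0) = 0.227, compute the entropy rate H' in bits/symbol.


Stationary distribution: pi_0 = p10/(p01+p10) = 0.3011, pi_1 = 0.6989. Entropy rate H' = pi_0*H(p01) + pi_1*H(p10) = 0.3011*0.9979 + 0.6989*0.7727 = 0.8405

0.8405 bits/symbol


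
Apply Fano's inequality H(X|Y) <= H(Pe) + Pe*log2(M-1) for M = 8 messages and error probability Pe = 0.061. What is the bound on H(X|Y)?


H(Pe) = -Pe*log2(Pe) - (1-Pe)*log2(1-Pe) = -0.061*log2(0.061) - 0.939*log2(0.939) = 0.246138 + 0.085264 = 0.3314. Pe*log2(M-1) = 0.061*log2(7) = 0.171249. Bound = H(Pe) + Pe*log2(M-1) = 0.246138 + 0.085264 + 0.171249 = 0.5027

0.5027 bits


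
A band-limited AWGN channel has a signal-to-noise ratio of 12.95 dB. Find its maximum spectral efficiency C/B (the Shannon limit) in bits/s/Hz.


SNR_linear = 10^(12.95/10) = 19.7242; C/B = log2(1 + SNR_linear) = log2(1 + 19.7242) = 4.3732

4.3732 bits/s/Hz


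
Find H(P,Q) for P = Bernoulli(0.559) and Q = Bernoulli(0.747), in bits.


H(P,Q) = -p*log2(q) - (1-p)*log2(1-q). -0.559*log2(0.747) = 0.235238; -0.441*log2(0.253) = 0.874411. H(P,Q) = 0.235238 + 0.874411 = 1.1096

1.1096 bits


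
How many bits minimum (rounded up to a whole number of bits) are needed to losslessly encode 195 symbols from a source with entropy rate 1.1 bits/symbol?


Minimum bits >= n * H = 195 * 1.1 = 214.5, rounded up to a whole number of bits = 215

215 bits


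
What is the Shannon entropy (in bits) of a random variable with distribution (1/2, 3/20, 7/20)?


H = -sum(p_i * log2(p_i)). Terms: -(1/2)*log2(1/2) = 0.500000; -(3/20)*log2(3/20) = 0.410545; -(7/20)*log2(7/20) = 0.530101. H = 0.500000 + 0.410545 + 0.530101 = 1.4406

1.4406 bits


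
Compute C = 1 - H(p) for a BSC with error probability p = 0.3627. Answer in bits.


H(p) = -p*log2(p) - (1-p)*log2(1-p) = -0.3627*log2(0.3627) - 0.6373*log2(0.6373) = 0.530685 + 0.414217 = 0.9449. C = 1 - H(p) = 1 - 0.9449 = 0.0551

0.0551 bits


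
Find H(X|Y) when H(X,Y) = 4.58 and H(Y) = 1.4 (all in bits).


H(X|Y) = H(X,Y) - H(Y) = 4.58 - 1.4 = 3.18

3.18 bits


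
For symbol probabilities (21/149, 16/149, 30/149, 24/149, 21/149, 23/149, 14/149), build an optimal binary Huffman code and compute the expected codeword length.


Huffman construction (repeatedly merge the two least-probable nodes; each merge adds 1 bit to every symbol beneath it): 14/149 + 16/149 = 30/149; 21/149 + 21/149 = 42/149; 23/149 + 24/149 = 47/149; 30/149 + 30/149 = 60/149; 42/149 + 47/149 = 89/149; 60/149 + 89/149 = 1. Resulting codeword lengths (in the order the probabilities were given): (3, 3, 2, 3, 3, 3, 3). L_avg = sum(p_i * l_i) = 21/149*3 + 16/149*3 + 30/149*2 + 24/149*3 + 21/149*3 + 23/149*3 + 14/149*3 = 417/149 = 2.7987

2.7987 bits


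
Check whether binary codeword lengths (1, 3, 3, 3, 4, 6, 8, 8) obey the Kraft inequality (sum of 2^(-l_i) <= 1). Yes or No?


Kraft sum = sum(2^(-l_i)) = 0.9609, need <= 1. Result: satisfied (a binary prefix-free code with these lengths exists)

Yes


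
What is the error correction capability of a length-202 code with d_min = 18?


Correction capability = floor((d-1)/2) = floor((18-1)/2) = 8

8 errors


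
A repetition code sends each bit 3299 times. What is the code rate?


Rate = k/n = 1/3299

1/3299


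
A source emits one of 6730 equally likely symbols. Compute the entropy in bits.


H = log2(n) = log2(6730) = 12.7164

12.7164 bits


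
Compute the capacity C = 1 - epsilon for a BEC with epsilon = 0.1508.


C = 1 - epsilon = 1 - 0.1508 = 0.8492

0.8492 bits


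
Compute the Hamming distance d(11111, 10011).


Count differing positions: . ^ ^ . . = 2 differences

2


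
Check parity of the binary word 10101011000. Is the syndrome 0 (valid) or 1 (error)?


Syndrome = XOR of all bits = 1 XOR 0 XOR 1 XOR 0 XOR 1 XOR 0 XOR 1 XOR 1 XOR 0 XOR 0 XOR 0 = 1

1


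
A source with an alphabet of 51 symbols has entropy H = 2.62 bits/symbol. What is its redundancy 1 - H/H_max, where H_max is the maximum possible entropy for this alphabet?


H_max = log2(K) = log2(51) = 5.6724 bits/symbol. Redundancy = 1 - H/H_max = 1 - 2.62/5.6724 = 1 - 0.4619 = 0.5381

0.5381


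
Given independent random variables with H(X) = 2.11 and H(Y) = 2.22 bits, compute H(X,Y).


For independent variables, H(X,Y) = H(X) + H(Y) = 2.11 + 2.22 = 4.33

4.33 bits


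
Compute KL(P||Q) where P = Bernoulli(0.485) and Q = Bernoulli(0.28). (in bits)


KL = p*log2(p/q) + (1-p)*log2((1-p)/(1-q)) = 0.485*log2(0.485/0.28) + 0.515*log2(0.515/0.72) = 0.1354

0.1354 bits


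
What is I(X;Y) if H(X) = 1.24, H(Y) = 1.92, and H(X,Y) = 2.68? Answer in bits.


I(X;Y) = H(X) + H(Y) - H(X,Y) = 1.24 + 1.92 - 2.68 = 0.48

0.48 bits


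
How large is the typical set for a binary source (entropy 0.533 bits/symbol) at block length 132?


log2|A_typical| = nH = 132 * 0.533 = 70.356, so |A_typical| ~ 2^70.356 = 1.511e+21

1.511e+21


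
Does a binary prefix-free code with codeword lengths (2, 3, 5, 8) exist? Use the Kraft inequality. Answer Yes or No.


Kraft sum = sum(2^(-l_i)) = 0.4102, need <= 1. Result: satisfied (a binary prefix-free code with these lengths exists)

Yes


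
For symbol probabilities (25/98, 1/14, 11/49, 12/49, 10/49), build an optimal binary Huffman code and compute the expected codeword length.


Huffman construction (repeatedly merge the two least-probable nodes; each merge adds 1 bit to every symbol beneath it): 1/14 + 10/49 = 27/98; 11/49 + 12/49 = 23/49; 25/98 + 27/98 = 26/49; 23/49 + 26/49 = 1. Resulting codeword lengths (in the order the probabilities were given): (2, 3, 2, 2, 3). L_avg = sum(p_i * l_i) = 25/98*2 + 1/14*3 + 11/49*2 + 12/49*2 + 10/49*3 = 223/98 = 2.2755

2.2755 bits


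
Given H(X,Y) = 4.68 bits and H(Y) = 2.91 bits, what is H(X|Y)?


H(X|Y) = H(X,Y) - H(Y) = 4.68 - 2.91 = 1.77

1.77 bits


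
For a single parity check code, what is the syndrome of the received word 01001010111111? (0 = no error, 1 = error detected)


Syndrome = XOR of all bits = 0 XOR 1 XOR 0 XOR 0 XOR 1 XOR 0 XOR 1 XOR 0 XOR 1 XOR 1 XOR 1 XOR 1 XOR 1 XOR 1 = 1

1


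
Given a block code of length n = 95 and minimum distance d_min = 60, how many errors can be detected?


Detection capability = d_min - 1 = 60 - 1 = 59

59 errors


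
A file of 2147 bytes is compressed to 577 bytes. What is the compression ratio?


Ratio = original / compressed = 2147 / 577 = 3.721

3.721


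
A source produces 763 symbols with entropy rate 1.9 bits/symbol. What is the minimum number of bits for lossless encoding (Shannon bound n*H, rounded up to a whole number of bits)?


Minimum bits >= n * H = 763 * 1.9 = 1449.7, rounded up to a whole number of bits = 1450

1450 bits


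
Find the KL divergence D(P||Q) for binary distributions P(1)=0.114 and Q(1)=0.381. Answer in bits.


KL = p*log2(p/q) + (1-p)*log2((1-p)/(1-q)) = 0.114*log2(0.114/0.381) + 0.886*log2(0.886/0.619) = 0.2599

0.2599 bits


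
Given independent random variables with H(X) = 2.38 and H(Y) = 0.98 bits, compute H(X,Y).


For independent variables, H(X,Y) = H(X) + H(Y) = 2.38 + 0.98 = 3.36

3.36 bits


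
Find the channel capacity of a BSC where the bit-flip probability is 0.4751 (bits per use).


H(p) = -p*log2(p) - (1-p)*log2(1-p) = -0.4751*log2(0.4751) - 0.5249*log2(0.5249) = 0.510113 + 0.488097 = 0.9982. C = 1 - H(p) = 1 - 0.9982 = 0.0018

0.0018 bits


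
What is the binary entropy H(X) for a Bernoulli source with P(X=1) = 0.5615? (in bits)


H = -p*log2(p) - (1-p)*log2(1-p). -0.5615*log2(0.5615) = 0.467529; -0.4385*log2(0.4385) = 0.521531. H = 0.467529 + 0.521531 = 0.9891

0.9891 bits


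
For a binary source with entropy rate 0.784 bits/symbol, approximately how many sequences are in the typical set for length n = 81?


log2|A_typical| = nH = 81 * 0.784 = 63.504, so |A_typical| ~ 2^63.504 = 1.308e+19

1.308e+19


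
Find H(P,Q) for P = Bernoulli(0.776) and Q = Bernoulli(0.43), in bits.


H(P,Q) = -p*log2(q) - (1-p)*log2(1-q). -0.776*log2(0.43) = 0.944851; -0.224*log2(0.57) = 0.181656. H(P,Q) = 0.944851 + 0.181656 = 1.1265

1.1265 bits


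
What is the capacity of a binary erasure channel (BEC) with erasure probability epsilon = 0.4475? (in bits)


C = 1 - epsilon = 1 - 0.4475 = 0.5525

0.5525 bits


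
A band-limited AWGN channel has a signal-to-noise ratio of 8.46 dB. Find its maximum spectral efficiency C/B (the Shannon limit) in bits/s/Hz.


SNR_linear = 10^(8.46/10) = 7.0146; C/B = log2(1 + SNR_linear) = log2(1 + 7.0146) = 3.0026

3.0026 bits/s/Hz


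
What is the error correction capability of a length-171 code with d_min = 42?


Correction capability = floor((d-1)/2) = floor((42-1)/2) = 20

20 errors


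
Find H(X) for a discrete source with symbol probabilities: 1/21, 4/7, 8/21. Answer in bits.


H = -sum(p_i * log2(p_i)). Terms: -(1/21)*log2(1/21) = 0.209158; -(4/7)*log2(4/7) = 0.461346; -(8/21)*log2(8/21) = 0.530407. H = 0.209158 + 0.461346 + 0.530407 = 1.2009

1.2009 bits


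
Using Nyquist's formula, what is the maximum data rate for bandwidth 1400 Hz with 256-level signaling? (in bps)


Rate = 2 * B * log2(M) = 2 * 1400 * 8.0 = 22400.0

22400.0 bps


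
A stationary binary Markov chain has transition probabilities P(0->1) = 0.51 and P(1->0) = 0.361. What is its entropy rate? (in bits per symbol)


Stationary distribution: pi_0 = p10/(p01+p10) = 0.4145, pi_1 = 0.5855. Entropy rate H' = pi_0*H(p01) + pi_1*H(p10) = 0.4145*0.9997 + 0.5855*0.9435 = 0.9668

0.9668 bits/symbol


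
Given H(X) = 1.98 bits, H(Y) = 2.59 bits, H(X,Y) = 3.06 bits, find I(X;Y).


I(X;Y) = H(X) + H(Y) - H(X,Y) = 1.98 + 2.59 - 3.06 = 1.51

1.51 bits


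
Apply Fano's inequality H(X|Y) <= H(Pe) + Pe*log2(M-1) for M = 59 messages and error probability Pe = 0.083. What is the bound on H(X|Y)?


H(Pe) = -Pe*log2(Pe) - (1-Pe)*log2(1-Pe) = -0.083*log2(0.083) - 0.917*log2(0.917) = 0.298032 + 0.114631 = 0.4127. Pe*log2(M-1) = 0.083*log2(58) = 0.486212. Bound = H(Pe) + Pe*log2(M-1) = 0.298032 + 0.114631 + 0.486212 = 0.8989

0.8989 bits


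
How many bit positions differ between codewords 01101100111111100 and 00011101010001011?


Count differing positions: . ^ ^ ^ . . . ^ ^ . ^ ^ ^ . ^ ^ ^ = 11 differences

11


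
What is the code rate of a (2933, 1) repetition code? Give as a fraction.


Rate = k/n = 1/2933

1/2933


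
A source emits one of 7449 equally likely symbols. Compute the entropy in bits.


H = log2(n) = log2(7449) = 12.8628

12.8628 bits


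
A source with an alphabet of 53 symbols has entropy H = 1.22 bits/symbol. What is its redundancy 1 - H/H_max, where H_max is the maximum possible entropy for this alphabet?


H_max = log2(K) = log2(53) = 5.7279 bits/symbol. Redundancy = 1 - H/H_max = 1 - 1.22/5.7279 = 1 - 0.213 = 0.787

0.787


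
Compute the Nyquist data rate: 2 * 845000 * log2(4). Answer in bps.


Rate = 2 * B * log2(M) = 2 * 845000 * 2.0 = 3380000.0

3380000.0 bps


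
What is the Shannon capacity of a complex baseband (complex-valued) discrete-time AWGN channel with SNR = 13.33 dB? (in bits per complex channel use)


SNR_linear = 10^(13.33/10) = 21.5278; C = log2(1 + SNR_linear) = log2(1 + 21.5278) = 4.4936

4.4936 bits/channel use


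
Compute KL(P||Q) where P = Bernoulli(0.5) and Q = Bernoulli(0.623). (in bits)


KL = p*log2(p/q) + (1-p)*log2((1-p)/(1-q)) = 0.5*log2(0.5/0.623) + 0.5*log2(0.5/0.377) = 0.045

0.045 bits


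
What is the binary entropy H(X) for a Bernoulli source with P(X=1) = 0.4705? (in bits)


H = -p*log2(p) - (1-p)*log2(1-p). -0.4705*log2(0.4705) = 0.511779; -0.5295*log2(0.5295) = 0.485709. H = 0.511779 + 0.485709 = 0.9975

0.9975 bits


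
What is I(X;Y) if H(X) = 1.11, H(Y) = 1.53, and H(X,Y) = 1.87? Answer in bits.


I(X;Y) = H(X) + H(Y) - H(X,Y) = 1.11 + 1.53 - 1.87 = 0.77

0.77 bits


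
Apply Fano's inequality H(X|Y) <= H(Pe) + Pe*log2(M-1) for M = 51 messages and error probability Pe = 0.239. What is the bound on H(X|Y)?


H(Pe) = -Pe*log2(Pe) - (1-Pe)*log2(1-Pe) = -0.239*log2(0.239) - 0.761*log2(0.761) = 0.493515 + 0.299858 = 0.7934. Pe*log2(M-1) = 0.239*log2(50) = 1.348882. Bound = H(Pe) + Pe*log2(M-1) = 0.493515 + 0.299858 + 1.348882 = 2.1423

2.1423 bits


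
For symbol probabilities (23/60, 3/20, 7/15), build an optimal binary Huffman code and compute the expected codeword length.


Huffman construction (repeatedly merge the two least-probable nodes; each merge adds 1 bit to every symbol beneath it): 3/20 + 23/60 = 8/15; 7/15 + 8/15 = 1. Resulting codeword lengths (in the order the probabilities were given): (2, 2, 1). L_avg = sum(p_i * l_i) = 23/60*2 + 3/20*2 + 7/15*1 = 23/15 = 1.5333

1.5333 bits


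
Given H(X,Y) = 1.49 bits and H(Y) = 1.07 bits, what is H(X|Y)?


H(X|Y) = H(X,Y) - H(Y) = 1.49 - 1.07 = 0.42

0.42 bits


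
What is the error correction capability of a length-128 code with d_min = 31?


Correction capability = floor((d-1)/2) = floor((31-1)/2) = 15

15 errors


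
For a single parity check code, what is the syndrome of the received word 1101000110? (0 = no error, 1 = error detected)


Syndrome = XOR of all bits = 1 XOR 1 XOR 0 XOR 1 XOR 0 XOR 0 XOR 0 XOR 1 XOR 1 XOR 0 = 1

1


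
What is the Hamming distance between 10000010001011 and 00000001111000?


Count differing positions: ^ . . . . . ^ ^ ^ ^ . . ^ ^ = 7 differences

7


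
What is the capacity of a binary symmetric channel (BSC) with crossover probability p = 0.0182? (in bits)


H(p) = -p*log2(p) - (1-p)*log2(1-p) = -0.0182*log2(0.0182) - 0.9818*log2(0.9818) = 0.105195 + 0.026017 = 0.1312. C = 1 - H(p) = 1 - 0.1312 = 0.8688

0.8688 bits


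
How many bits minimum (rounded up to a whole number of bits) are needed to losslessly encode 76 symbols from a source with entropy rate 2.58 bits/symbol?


Minimum bits >= n * H = 76 * 2.58 = 196.08, rounded up to a whole number of bits = 197

197 bits


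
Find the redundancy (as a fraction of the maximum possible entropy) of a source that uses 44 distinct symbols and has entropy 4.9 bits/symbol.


H_max = log2(K) = log2(44) = 5.4594 bits/symbol. Redundancy = 1 - H/H_max = 1 - 4.9/5.4594 = 1 - 0.8975 = 0.1025

0.1025


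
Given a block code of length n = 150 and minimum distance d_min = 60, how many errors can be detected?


Detection capability = d_min - 1 = 60 - 1 = 59

59 errors


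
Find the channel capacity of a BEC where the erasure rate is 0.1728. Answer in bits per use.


C = 1 - epsilon = 1 - 0.1728 = 0.8272

0.8272 bits


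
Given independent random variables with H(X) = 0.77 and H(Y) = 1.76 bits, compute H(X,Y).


For independent variables, H(X,Y) = H(X) + H(Y) = 0.77 + 1.76 = 2.53

2.53 bits


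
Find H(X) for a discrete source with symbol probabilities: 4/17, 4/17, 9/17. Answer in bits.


H = -sum(p_i * log2(p_i)). Terms: -(4/17)*log2(4/17) = 0.491168; -(4/17)*log2(4/17) = 0.491168; -(9/17)*log2(9/17) = 0.485755. H = 0.491168 + 0.491168 + 0.485755 = 1.4681

1.4681 bits


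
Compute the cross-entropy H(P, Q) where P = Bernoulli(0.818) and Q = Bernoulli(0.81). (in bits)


H(P,Q) = -p*log2(q) - (1-p)*log2(1-q). -0.818*log2(0.81) = 0.248677; -0.182*log2(0.19) = 0.436059. H(P,Q) = 0.248677 + 0.436059 = 0.6847

0.6847 bits


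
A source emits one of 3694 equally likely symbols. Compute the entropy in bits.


H = log2(n) = log2(3694) = 11.851

11.851 bits


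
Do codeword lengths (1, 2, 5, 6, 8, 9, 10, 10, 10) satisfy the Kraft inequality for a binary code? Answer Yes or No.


Kraft sum = sum(2^(-l_i)) = 0.8057, need <= 1. Result: satisfied (a binary prefix-free code with these lengths exists)

Yes


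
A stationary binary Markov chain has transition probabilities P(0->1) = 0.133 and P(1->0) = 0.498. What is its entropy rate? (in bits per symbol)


Stationary distribution: pi_0 = p10/(p01+p10) = 0.7892, pi_1 = 0.2108. Entropy rate H' = pi_0*H(p01) + pi_1*H(p10) = 0.7892*0.5656 + 0.2108*1.0 = 0.6572

0.6572 bits/symbol


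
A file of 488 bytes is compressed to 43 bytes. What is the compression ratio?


Ratio = original / compressed = 488 / 43 = 11.3488

11.3488


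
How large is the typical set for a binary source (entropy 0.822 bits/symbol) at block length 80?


log2|A_typical| = nH = 80 * 0.822 = 65.76, so |A_typical| ~ 2^65.76 = 6.248e+19

6.248e+19


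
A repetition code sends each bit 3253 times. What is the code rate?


Rate = k/n = 1/3253

1/3253


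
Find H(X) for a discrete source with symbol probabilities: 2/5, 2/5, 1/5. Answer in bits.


H = -sum(p_i * log2(p_i)). Terms: -(2/5)*log2(2/5) = 0.528771; -(2/5)*log2(2/5) = 0.528771; -(1/5)*log2(1/5) = 0.464386. H = 0.528771 + 0.528771 + 0.464386 = 1.5219

1.5219 bits


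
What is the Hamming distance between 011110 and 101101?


Count differing positions: ^ ^ . . ^ ^ = 4 differences

4


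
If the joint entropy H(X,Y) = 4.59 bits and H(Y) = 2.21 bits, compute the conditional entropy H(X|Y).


H(X|Y) = H(X,Y) - H(Y) = 4.59 - 2.21 = 2.38

2.38 bits


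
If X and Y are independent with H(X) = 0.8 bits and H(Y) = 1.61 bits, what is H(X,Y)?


For independent variables, H(X,Y) = H(X) + H(Y) = 0.8 + 1.61 = 2.41

2.41 bits


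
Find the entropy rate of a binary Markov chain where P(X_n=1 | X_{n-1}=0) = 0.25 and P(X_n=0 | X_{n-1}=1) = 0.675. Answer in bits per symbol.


Stationary distribution: pi_0 = p10/(p01+p10) = 0.7297, pi_1 = 0.2703. Entropy rate H' = pi_0*H(p01) + pi_1*H(p10) = 0.7297*0.8113 + 0.2703*0.9097 = 0.8379

0.8379 bits/symbol


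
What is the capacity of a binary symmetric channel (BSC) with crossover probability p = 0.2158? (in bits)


H(p) = -p*log2(p) - (1-p)*log2(1-p) = -0.2158*log2(0.2158) - 0.7842*log2(0.7842) = 0.477400 + 0.275024 = 0.7524. C = 1 - H(p) = 1 - 0.7524 = 0.2476

0.2476 bits


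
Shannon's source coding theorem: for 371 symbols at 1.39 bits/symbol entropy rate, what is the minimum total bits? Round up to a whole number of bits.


Minimum bits >= n * H = 371 * 1.39 = 515.69, rounded up to a whole number of bits = 516

516 bits


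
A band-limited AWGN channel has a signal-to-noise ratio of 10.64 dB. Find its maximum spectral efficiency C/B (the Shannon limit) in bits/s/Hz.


SNR_linear = 10^(10.64/10) = 11.5878; C/B = log2(1 + SNR_linear) = log2(1 + 11.5878) = 3.654

3.654 bits/s/Hz


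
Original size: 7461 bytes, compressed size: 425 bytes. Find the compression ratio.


Ratio = original / compressed = 7461 / 425 = 17.5553

17.5553


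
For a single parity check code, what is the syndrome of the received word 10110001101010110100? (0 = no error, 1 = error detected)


Syndrome = XOR of all bits = 1 XOR 0 XOR 1 XOR 1 XOR 0 XOR 0 XOR 0 XOR 1 XOR 1 XOR 0 XOR 1 XOR 0 XOR 1 XOR 0 XOR 1 XOR 1 XOR 0 XOR 1 XOR 0 XOR 0 = 0

0


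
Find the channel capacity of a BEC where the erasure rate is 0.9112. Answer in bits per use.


C = 1 - epsilon = 1 - 0.9112 = 0.0888

0.0888 bits


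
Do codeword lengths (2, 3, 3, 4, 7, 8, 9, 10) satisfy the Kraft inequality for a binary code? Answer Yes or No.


Kraft sum = sum(2^(-l_i)) = 0.5771, need <= 1. Result: satisfied (a binary prefix-free code with these lengths exists)

Yes


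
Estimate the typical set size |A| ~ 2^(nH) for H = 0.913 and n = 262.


log2|A_typical| = nH = 262 * 0.913 = 239.206, so |A_typical| ~ 2^239.206 = 1.019e+72

1.019e+72


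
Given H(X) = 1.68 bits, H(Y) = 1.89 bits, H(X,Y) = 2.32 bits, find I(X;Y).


I(X;Y) = H(X) + H(Y) - H(X,Y) = 1.68 + 1.89 - 2.32 = 1.25

1.25 bits


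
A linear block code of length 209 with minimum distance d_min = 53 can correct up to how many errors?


Correction capability = floor((d-1)/2) = floor((53-1)/2) = 26

26 errors


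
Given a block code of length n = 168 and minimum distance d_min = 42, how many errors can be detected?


Detection capability = d_min - 1 = 42 - 1 = 41

41 errors


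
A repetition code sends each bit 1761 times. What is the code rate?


Rate = k/n = 1/1761

1/1761


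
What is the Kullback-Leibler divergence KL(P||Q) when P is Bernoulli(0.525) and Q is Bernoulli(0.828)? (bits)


KL = p*log2(p/q) + (1-p)*log2((1-p)/(1-q)) = 0.525*log2(0.525/0.828) + 0.475*log2(0.475/0.172) = 0.351

0.351 bits


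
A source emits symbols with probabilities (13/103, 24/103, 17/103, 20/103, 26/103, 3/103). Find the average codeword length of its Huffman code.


Huffman construction (repeatedly merge the two least-probable nodes; each merge adds 1 bit to every symbol beneath it): 3/103 + 13/103 = 16/103; 16/103 + 17/103 = 33/103; 20/103 + 24/103 = 44/103; 26/103 + 33/103 = 59/103; 44/103 + 59/103 = 1. Resulting codeword lengths (in the order the probabilities were given): (4, 2, 3, 2, 2, 4). L_avg = sum(p_i * l_i) = 13/103*4 + 24/103*2 + 17/103*3 + 20/103*2 + 26/103*2 + 3/103*4 = 255/103 = 2.4757

2.4757 bits


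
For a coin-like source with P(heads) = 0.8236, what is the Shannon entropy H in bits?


H = -p*log2(p) - (1-p)*log2(1-p). -0.8236*log2(0.8236) = 0.230595; -0.1764*log2(0.1764) = 0.441543. H = 0.230595 + 0.441543 = 0.6721

0.6721 bits


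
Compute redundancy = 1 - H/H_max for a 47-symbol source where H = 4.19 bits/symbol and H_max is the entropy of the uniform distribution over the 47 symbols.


H_max = log2(K) = log2(47) = 5.5546 bits/symbol. Redundancy = 1 - H/H_max = 1 - 4.19/5.5546 = 1 - 0.7543 = 0.2457

0.2457


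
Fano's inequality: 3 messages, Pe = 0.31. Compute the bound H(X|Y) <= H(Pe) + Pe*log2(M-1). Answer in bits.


H(Pe) = -Pe*log2(Pe) - (1-Pe)*log2(1-Pe) = -0.31*log2(0.31) - 0.69*log2(0.69) = 0.523795 + 0.369379 = 0.8932. Pe*log2(M-1) = 0.31*log2(2) = 0.310000. Bound = H(Pe) + Pe*log2(M-1) = 0.523795 + 0.369379 + 0.310000 = 1.2032

1.2032 bits


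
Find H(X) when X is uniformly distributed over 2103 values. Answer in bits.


H = log2(n) = log2(2103) = 11.0382

11.0382 bits


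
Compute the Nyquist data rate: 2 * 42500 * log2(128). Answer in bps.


Rate = 2 * B * log2(M) = 2 * 42500 * 7.0 = 595000.0

595000.0 bps


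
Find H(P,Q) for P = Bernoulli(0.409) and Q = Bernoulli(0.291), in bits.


H(P,Q) = -p*log2(q) - (1-p)*log2(1-q). -0.409*log2(0.291) = 0.728392; -0.591*log2(0.709) = 0.293220. H(P,Q) = 0.728392 + 0.293220 = 1.0216

1.0216 bits


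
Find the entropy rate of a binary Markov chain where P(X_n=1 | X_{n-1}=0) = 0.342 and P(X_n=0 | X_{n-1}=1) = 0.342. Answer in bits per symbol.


Stationary distribution: pi_0 = p10/(p01+p10) = 0.5, pi_1 = 0.5. Entropy rate H' = pi_0*H(p01) + pi_1*H(p10) = 0.5*0.9267 + 0.5*0.9267 = 0.9267

0.9267 bits/symbol


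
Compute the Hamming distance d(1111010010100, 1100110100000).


Count differing positions: . . ^ ^ ^ . . ^ ^ . ^ . . = 6 differences

6


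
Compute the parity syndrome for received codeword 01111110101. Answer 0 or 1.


Syndrome = XOR of all bits = 0 XOR 1 XOR 1 XOR 1 XOR 1 XOR 1 XOR 1 XOR 0 XOR 1 XOR 0 XOR 1 = 0

0


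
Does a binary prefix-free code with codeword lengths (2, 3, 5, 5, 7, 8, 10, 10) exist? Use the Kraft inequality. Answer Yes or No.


Kraft sum = sum(2^(-l_i)) = 0.4512, need <= 1. Result: satisfied (a binary prefix-free code with these lengths exists)

Yes


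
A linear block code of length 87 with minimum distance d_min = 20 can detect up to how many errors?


Detection capability = d_min - 1 = 20 - 1 = 19

19 errors


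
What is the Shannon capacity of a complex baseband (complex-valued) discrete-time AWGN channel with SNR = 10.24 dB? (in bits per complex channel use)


SNR_linear = 10^(10.24/10) = 10.5682; C = log2(1 + SNR_linear) = log2(1 + 10.5682) = 3.5321

3.5321 bits/channel use


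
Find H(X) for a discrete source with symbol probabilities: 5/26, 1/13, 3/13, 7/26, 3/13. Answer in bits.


H = -sum(p_i * log2(p_i)). Terms: -(5/26)*log2(5/26) = 0.457406; -(1/13)*log2(1/13) = 0.284649; -(3/13)*log2(3/13) = 0.488187; -(7/26)*log2(7/26) = 0.509677; -(3/13)*log2(3/13) = 0.488187. H = 0.457406 + 0.284649 + 0.488187 + 0.509677 + 0.488187 = 2.2281

2.2281 bits


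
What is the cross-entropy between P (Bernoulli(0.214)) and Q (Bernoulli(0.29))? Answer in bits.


H(P,Q) = -p*log2(q) - (1-p)*log2(1-q). -0.214*log2(0.29) = 0.382177; -0.786*log2(0.71) = 0.388370. H(P,Q) = 0.382177 + 0.388370 = 0.7705

0.7705 bits


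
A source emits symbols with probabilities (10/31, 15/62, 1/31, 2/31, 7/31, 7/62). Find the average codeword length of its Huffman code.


Huffman construction (repeatedly merge the two least-probable nodes; each merge adds 1 bit to every symbol beneath it): 1/31 + 2/31 = 3/31; 3/31 + 7/62 = 13/62; 13/62 + 7/31 = 27/62; 15/62 + 10/31 = 35/62; 27/62 + 35/62 = 1. Resulting codeword lengths (in the order the probabilities were given): (2, 2, 4, 4, 2, 3). L_avg = sum(p_i * l_i) = 10/31*2 + 15/62*2 + 1/31*4 + 2/31*4 + 7/31*2 + 7/62*3 = 143/62 = 2.3065

2.3065 bits


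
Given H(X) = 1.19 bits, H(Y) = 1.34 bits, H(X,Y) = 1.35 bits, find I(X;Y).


I(X;Y) = H(X) + H(Y) - H(X,Y) = 1.19 + 1.34 - 1.35 = 1.18

1.18 bits


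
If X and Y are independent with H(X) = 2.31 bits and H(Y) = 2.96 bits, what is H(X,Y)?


For independent variables, H(X,Y) = H(X) + H(Y) = 2.31 + 2.96 = 5.27

5.27 bits


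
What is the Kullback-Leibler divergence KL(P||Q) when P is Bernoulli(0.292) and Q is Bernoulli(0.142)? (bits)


KL = p*log2(p/q) + (1-p)*log2((1-p)/(1-q)) = 0.292*log2(0.292/0.142) + 0.708*log2(0.708/0.858) = 0.1074

0.1074 bits


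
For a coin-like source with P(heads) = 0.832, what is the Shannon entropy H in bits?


H = -p*log2(p) - (1-p)*log2(1-p). -0.832*log2(0.832) = 0.220767; -0.168*log2(0.168) = 0.432342. H = 0.220767 + 0.432342 = 0.6531

0.6531 bits


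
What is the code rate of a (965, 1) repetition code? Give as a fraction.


Rate = k/n = 1/965

1/965


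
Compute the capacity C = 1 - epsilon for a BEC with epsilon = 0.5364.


C = 1 - epsilon = 1 - 0.5364 = 0.4636

0.4636 bits


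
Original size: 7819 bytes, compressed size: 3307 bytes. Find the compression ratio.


Ratio = original / compressed = 7819 / 3307 = 2.3644

2.3644


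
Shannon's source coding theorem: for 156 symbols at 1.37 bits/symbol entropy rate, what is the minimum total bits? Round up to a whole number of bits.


Minimum bits >= n * H = 156 * 1.37 = 213.72, rounded up to a whole number of bits = 214

214 bits


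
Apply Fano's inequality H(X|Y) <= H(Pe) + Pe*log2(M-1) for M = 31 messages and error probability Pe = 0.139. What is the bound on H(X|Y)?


H(Pe) = -Pe*log2(Pe) - (1-Pe)*log2(1-Pe) = -0.139*log2(0.139) - 0.861*log2(0.861) = 0.395711 + 0.185903 = 0.5816. Pe*log2(M-1) = 0.139*log2(30) = 0.682058. Bound = H(Pe) + Pe*log2(M-1) = 0.395711 + 0.185903 + 0.682058 = 1.2637

1.2637 bits


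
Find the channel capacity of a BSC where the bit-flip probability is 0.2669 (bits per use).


H(p) = -p*log2(p) - (1-p)*log2(1-p) = -0.2669*log2(0.2669) - 0.7331*log2(0.7331) = 0.508612 + 0.328369 = 0.837. C = 1 - H(p) = 1 - 0.837 = 0.163

0.163 bits


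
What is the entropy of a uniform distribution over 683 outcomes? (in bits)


H = log2(n) = log2(683) = 9.4157

9.4157 bits


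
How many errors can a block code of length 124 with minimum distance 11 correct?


Correction capability = floor((d-1)/2) = floor((11-1)/2) = 5

5 errors


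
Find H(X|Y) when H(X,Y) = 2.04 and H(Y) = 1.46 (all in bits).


H(X|Y) = H(X,Y) - H(Y) = 2.04 - 1.46 = 0.58

0.58 bits


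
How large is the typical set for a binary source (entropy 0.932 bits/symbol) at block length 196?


log2|A_typical| = nH = 196 * 0.932 = 182.672, so |A_typical| ~ 2^182.672 = 9.767e+54

9.767e+54


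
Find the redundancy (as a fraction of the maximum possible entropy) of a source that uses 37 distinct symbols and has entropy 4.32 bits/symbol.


H_max = log2(K) = log2(37) = 5.2095 bits/symbol. Redundancy = 1 - H/H_max = 1 - 4.32/5.2095 = 1 - 0.8293 = 0.1707

0.1707


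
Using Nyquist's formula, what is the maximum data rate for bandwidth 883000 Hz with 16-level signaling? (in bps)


Rate = 2 * B * log2(M) = 2 * 883000 * 4.0 = 7064000.0

7064000.0 bps


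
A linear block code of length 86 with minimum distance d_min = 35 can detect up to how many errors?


Detection capability = d_min - 1 = 35 - 1 = 34

34 errors


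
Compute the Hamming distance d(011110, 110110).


Count differing positions: ^ . ^ . . . = 2 differences

2


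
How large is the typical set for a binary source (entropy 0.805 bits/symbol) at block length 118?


log2|A_typical| = nH = 118 * 0.805 = 94.99, so |A_typical| ~ 2^94.99 = 3.934e+28

3.934e+28


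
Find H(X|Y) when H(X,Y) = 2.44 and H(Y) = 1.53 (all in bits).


H(X|Y) = H(X,Y) - H(Y) = 2.44 - 1.53 = 0.91

0.91 bits


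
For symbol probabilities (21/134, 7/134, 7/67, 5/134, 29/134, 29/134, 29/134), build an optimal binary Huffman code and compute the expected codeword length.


Huffman construction (repeatedly merge the two least-probable nodes; each merge adds 1 bit to every symbol beneath it): 5/134 + 7/134 = 6/67; 6/67 + 7/67 = 13/67; 21/134 + 13/67 = 47/134; 29/134 + 29/134 = 29/67; 29/134 + 47/134 = 38/67; 29/67 + 38/67 = 1. Resulting codeword lengths (in the order the probabilities were given): (3, 5, 4, 5, 2, 2, 2). L_avg = sum(p_i * l_i) = 21/134*3 + 7/134*5 + 7/67*4 + 5/134*5 + 29/134*2 + 29/134*2 + 29/134*2 = 353/134 = 2.6343

2.6343 bits


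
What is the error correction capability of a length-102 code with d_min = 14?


Correction capability = floor((d-1)/2) = floor((14-1)/2) = 6

6 errors


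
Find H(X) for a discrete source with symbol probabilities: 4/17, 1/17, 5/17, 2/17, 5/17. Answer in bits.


H = -sum(p_i * log2(p_i)). Terms: -(4/17)*log2(4/17) = 0.491168; -(1/17)*log2(1/17) = 0.240439; -(5/17)*log2(5/17) = 0.519275; -(2/17)*log2(2/17) = 0.363231; -(5/17)*log2(5/17) = 0.519275. H = 0.491168 + 0.240439 + 0.519275 + 0.363231 + 0.519275 = 2.1334

2.1334 bits


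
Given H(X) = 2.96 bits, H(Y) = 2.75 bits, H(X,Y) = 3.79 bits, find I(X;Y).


I(X;Y) = H(X) + H(Y) - H(X,Y) = 2.96 + 2.75 - 3.79 = 1.92

1.92 bits


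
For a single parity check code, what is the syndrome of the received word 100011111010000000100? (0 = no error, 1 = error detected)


Syndrome = XOR of all bits = 1 XOR 0 XOR 0 XOR 0 XOR 1 XOR 1 XOR 1 XOR 1 XOR 1 XOR 0 XOR 1 XOR 0 XOR 0 XOR 0 XOR 0 XOR 0 XOR 0 XOR 0 XOR 1 XOR 0 XOR 0 = 0

0


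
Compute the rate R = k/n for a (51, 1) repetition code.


Rate = k/n = 1/51

1/51


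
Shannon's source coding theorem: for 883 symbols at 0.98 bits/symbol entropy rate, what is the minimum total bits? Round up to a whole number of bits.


Minimum bits >= n * H = 883 * 0.98 = 865.34, rounded up to a whole number of bits = 866

866 bits


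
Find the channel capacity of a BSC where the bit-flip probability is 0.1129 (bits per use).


H(p) = -p*log2(p) - (1-p)*log2(1-p) = -0.1129*log2(0.1129) - 0.8871*log2(0.8871) = 0.355283 + 0.153319 = 0.5086. C = 1 - H(p) = 1 - 0.5086 = 0.4914

0.4914 bits


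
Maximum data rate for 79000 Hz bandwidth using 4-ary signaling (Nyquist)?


Rate = 2 * B * log2(M) = 2 * 79000 * 2.0 = 316000.0

316000.0 bps


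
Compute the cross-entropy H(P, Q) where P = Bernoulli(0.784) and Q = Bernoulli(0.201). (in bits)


H(P,Q) = -p*log2(q) - (1-p)*log2(1-q). -0.784*log2(0.201) = 1.814750; -0.216*log2(0.799) = 0.069926. H(P,Q) = 1.814750 + 0.069926 = 1.8847

1.8847 bits


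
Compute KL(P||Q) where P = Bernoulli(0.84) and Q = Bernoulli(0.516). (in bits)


KL = p*log2(p/q) + (1-p)*log2((1-p)/(1-q)) = 0.84*log2(0.84/0.516) + 0.16*log2(0.16/0.484) = 0.335

0.335 bits


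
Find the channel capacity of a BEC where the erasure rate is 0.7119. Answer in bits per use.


C = 1 - epsilon = 1 - 0.7119 = 0.2881

0.2881 bits


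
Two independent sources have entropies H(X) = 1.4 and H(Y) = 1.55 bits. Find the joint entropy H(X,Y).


For independent variables, H(X,Y) = H(X) + H(Y) = 1.4 + 1.55 = 2.95

2.95 bits


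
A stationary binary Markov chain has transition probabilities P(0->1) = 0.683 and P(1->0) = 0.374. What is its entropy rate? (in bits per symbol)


Stationary distribution: pi_0 = p10/(p01+p10) = 0.3538, pi_1 = 0.6462. Entropy rate H' = pi_0*H(p01) + pi_1*H(p10) = 0.3538*0.9011 + 0.6462*0.9537 = 0.9351

0.9351 bits/symbol


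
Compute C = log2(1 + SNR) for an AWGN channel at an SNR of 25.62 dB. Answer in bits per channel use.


SNR_linear = 10^(25.62/10) = 364.7539; C = log2(1 + SNR_linear) = log2(1 + 364.7539) = 8.5147

8.5147 bits/channel use


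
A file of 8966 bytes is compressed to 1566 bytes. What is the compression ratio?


Ratio = original / compressed = 8966 / 1566 = 5.7254

5.7254


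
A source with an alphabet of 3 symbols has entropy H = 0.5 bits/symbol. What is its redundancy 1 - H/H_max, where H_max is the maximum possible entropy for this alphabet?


H_max = log2(K) = log2(3) = 1.585 bits/symbol. Redundancy = 1 - H/H_max = 1 - 0.5/1.585 = 1 - 0.3155 = 0.6845

0.6845


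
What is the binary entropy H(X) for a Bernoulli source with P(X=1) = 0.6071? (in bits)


H = -p*log2(p) - (1-p)*log2(1-p). -0.6071*log2(0.6071) = 0.437108; -0.3929*log2(0.3929) = 0.529537. H = 0.437108 + 0.529537 = 0.9666

0.9666 bits


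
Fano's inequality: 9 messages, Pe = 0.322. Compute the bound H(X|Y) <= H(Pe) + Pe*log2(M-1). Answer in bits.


H(Pe) = -Pe*log2(Pe) - (1-Pe)*log2(1-Pe) = -0.322*log2(0.322) - 0.678*log2(0.678) = 0.526427 + 0.380116 = 0.9065. Pe*log2(M-1) = 0.322*log2(8) = 0.966000. Bound = H(Pe) + Pe*log2(M-1) = 0.526427 + 0.380116 + 0.966000 = 1.8725

1.8725 bits


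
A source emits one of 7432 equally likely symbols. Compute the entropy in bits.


H = log2(n) = log2(7432) = 12.8595

12.8595 bits


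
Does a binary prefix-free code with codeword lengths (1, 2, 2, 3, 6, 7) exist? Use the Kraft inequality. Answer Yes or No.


Kraft sum = sum(2^(-l_i)) = 1.1484, need <= 1. Result: violated (a binary prefix-free code with these lengths cannot exist)

No


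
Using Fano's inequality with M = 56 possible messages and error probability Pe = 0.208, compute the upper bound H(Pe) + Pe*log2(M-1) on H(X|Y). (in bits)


H(Pe) = -Pe*log2(Pe) - (1-Pe)*log2(1-Pe) = -0.208*log2(0.208) - 0.792*log2(0.792) = 0.471192 + 0.266451 = 0.7376. Pe*log2(M-1) = 0.208*log2(55) = 1.202523. Bound = H(Pe) + Pe*log2(M-1) = 0.471192 + 0.266451 + 1.202523 = 1.9402

1.9402 bits


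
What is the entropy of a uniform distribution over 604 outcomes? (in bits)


H = log2(n) = log2(604) = 9.2384

9.2384 bits


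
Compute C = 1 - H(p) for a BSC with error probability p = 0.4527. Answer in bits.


H(p) = -p*log2(p) - (1-p)*log2(1-p) = -0.4527*log2(0.4527) - 0.5473*log2(0.5473) = 0.517605 + 0.475930 = 0.9935. C = 1 - H(p) = 1 - 0.9935 = 0.0065

0.0065 bits


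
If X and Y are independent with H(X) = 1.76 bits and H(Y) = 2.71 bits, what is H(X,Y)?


For independent variables, H(X,Y) = H(X) + H(Y) = 1.76 + 2.71 = 4.47

4.47 bits


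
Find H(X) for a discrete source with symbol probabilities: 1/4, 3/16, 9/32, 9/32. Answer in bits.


H = -sum(p_i * log2(p_i)). Terms: -(1/4)*log2(1/4) = 0.500000; -(3/16)*log2(3/16) = 0.452820; -(9/32)*log2(9/32) = 0.514709; -(9/32)*log2(9/32) = 0.514709. H = 0.500000 + 0.452820 + 0.514709 + 0.514709 = 1.9822

1.9822 bits


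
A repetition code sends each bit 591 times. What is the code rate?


Rate = k/n = 1/591

1/591


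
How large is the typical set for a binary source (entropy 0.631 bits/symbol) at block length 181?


log2|A_typical| = nH = 181 * 0.631 = 114.211, so |A_typical| ~ 2^114.211 = 2.404e+34

2.404e+34


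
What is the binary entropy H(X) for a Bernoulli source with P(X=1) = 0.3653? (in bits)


H = -p*log2(p) - (1-p)*log2(1-p). -0.3653*log2(0.3653) = 0.530725; -0.6347*log2(0.6347) = 0.416270. H = 0.530725 + 0.416270 = 0.947

0.947 bits


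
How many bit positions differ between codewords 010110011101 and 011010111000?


Count differing positions: . . ^ ^ . . ^ . . ^ . ^ = 5 differences

5


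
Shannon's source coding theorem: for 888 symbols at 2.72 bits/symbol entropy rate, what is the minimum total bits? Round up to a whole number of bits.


Minimum bits >= n * H = 888 * 2.72 = 2415.36, rounded up to a whole number of bits = 2416

2416 bits


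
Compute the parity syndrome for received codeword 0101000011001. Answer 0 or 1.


Syndrome = XOR of all bits = 0 XOR 1 XOR 0 XOR 1 XOR 0 XOR 0 XOR 0 XOR 0 XOR 1 XOR 1 XOR 0 XOR 0 XOR 1 = 1

1


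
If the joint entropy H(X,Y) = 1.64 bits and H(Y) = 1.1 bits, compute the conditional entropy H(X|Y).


H(X|Y) = H(X,Y) - H(Y) = 1.64 - 1.1 = 0.54

0.54 bits


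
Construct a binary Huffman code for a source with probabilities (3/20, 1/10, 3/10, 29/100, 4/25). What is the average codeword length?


Huffman construction (repeatedly merge the two least-probable nodes; each merge adds 1 bit to every symbol beneath it): 1/10 + 3/20 = 1/4; 4/25 + 1/4 = 41/100; 29/100 + 3/10 = 59/100; 41/100 + 59/100 = 1. Resulting codeword lengths (in the order the probabilities were given): (3, 3, 2, 2, 2). L_avg = sum(p_i * l_i) = 3/20*3 + 1/10*3 + 3/10*2 + 29/100*2 + 4/25*2 = 9/4 = 2.25

2.25 bits


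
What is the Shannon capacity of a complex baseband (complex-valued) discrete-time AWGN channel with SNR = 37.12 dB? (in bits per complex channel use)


SNR_linear = 10^(37.12/10) = 5152.2864; C = log2(1 + SNR_linear) = log2(1 + 5152.2864) = 12.3313

12.3313 bits/channel use


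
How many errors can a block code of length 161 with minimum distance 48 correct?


Correction capability = floor((d-1)/2) = floor((48-1)/2) = 23

23 errors
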